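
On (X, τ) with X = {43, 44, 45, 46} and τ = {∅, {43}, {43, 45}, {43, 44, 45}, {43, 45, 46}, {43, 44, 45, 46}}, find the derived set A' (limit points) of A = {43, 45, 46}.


A' = {44, 45, 46}

For each x ∈ X, list the open sets U ∈ τ with x ∈ U, then check whether U ∩ (A ∖ {x}) ≠ ∅ for every such U.
  x = 43: open {43} ∋ x has {43} ∩ (A ∖ {43}) = ∅, so x is NOT a limit point.
  x = 44: opens ∋ x are {43, 44, 45}, {43, 44, 45, 46}; each meets A ∖ {44}, so x IS a limit point.
  x = 45: opens ∋ x are {43, 45}, {43, 44, 45}, {43, 45, 46}, {43, 44, 45, 46}; each meets A ∖ {45}, so x IS a limit point.
  x = 46: opens ∋ x are {43, 45, 46}, {43, 44, 45, 46}; each meets A ∖ {46}, so x IS a limit point.
Collecting: A' = {44, 45, 46}.


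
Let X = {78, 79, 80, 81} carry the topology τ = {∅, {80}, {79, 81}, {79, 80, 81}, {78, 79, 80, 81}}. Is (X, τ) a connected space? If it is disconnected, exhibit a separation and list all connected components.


(X, τ) is connected.

Find clopen sets (U ∈ τ with X ∖ U ∈ τ):
  U = ∅, X ∖ U = {78, 79, 80, 81} — both open, so U is clopen.
  U = {78, 79, 80, 81}, X ∖ U = ∅ — both open, so U is clopen.
Only trivial clopens (∅ and X) exist, so (X, τ) is connected.
Compute connected components by grouping points that agree on all clopens:
  component: {78, 79, 80, 81}


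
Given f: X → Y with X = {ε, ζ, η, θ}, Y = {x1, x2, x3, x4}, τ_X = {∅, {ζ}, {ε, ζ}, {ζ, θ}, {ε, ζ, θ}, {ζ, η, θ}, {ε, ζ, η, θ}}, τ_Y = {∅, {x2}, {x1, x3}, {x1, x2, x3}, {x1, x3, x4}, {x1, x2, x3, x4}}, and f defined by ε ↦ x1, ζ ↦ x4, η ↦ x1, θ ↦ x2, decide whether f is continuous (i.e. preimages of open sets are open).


f is NOT continuous.

Compute f^{-1}(U) for each U ∈ τ_Y:
  U = ∅: f^{-1}(U) = ∅ ∈ τ_X ✓.
  U = {x2}: f^{-1}(U) = {θ} ∉ τ_X ✗.
  U = {x1, x3}: f^{-1}(U) = {ε, η} ∉ τ_X ✗.
  U = {x1, x2, x3}: f^{-1}(U) = {ε, η, θ} ∉ τ_X ✗.
  U = {x1, x3, x4}: f^{-1}(U) = {ε, ζ, η} ∉ τ_X ✗.
  U = {x1, x2, x3, x4}: f^{-1}(U) = {ε, ζ, η, θ} ∈ τ_X ✓.
Found U = {x2} with f^{-1}(U) = {θ} not in τ_X. Therefore f is NOT continuous.


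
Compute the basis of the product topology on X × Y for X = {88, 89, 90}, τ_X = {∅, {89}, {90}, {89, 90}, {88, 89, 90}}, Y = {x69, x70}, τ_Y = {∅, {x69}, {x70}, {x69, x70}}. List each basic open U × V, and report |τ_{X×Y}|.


Basis B = {∅ × ∅, {89} × {x69}, {89} × {x70}, {90} × {x69}, {90} × {x70}, {89} × {x69, x70}, {89, 90} × {x69}, {89, 90} × {x70}, {90} × {x69, x70}, {88, 89, 90} × {x69}, {88, 89, 90} × {x70}, {89, 90} × {x69, x70}, {88, 89, 90} × {x69, x70}}; |τ_{X×Y}| = 25.

Enumerate products U × V with U ∈ τ_X, V ∈ τ_Y (deduplicated):
  ∅ × ∅ = {} (∅)
  {89} × {x69} = {(89,x69)}
  {89} × {x70} = {(89,x70)}
  {90} × {x69} = {(90,x69)}
  {90} × {x70} = {(90,x70)}
  {89} × {x69, x70} = {(89,x69), (89,x70)}
  {89, 90} × {x69} = {(89,x69), (90,x69)}
  {89, 90} × {x70} = {(89,x70), (90,x70)}
  {90} × {x69, x70} = {(90,x69), (90,x70)}
  {88, 89, 90} × {x69} = {(88,x69), (89,x69), (90,x69)}
  {88, 89, 90} × {x70} = {(88,x70), (89,x70), (90,x70)}
  {89, 90} × {x69, x70} = {(89,x69), (89,x70), (90,x69), (90,x70)}
  {88, 89, 90} × {x69, x70} = {(88,x69), (88,x70), (89,x69), (89,x70), (90,x69), (90,x70)}
These 13 distinct sets form the basis B.
Close under arbitrary unions to get τ_{X×Y}; counting gives |τ_{X×Y}| = 25.


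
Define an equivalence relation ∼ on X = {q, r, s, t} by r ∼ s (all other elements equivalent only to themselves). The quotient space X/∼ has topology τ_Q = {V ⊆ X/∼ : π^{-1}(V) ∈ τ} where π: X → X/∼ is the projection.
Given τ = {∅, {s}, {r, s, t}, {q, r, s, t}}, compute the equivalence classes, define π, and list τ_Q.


X/∼ = {[q], [r=s], [t]}; |τ_Q| = 3.

Equivalence classes: [q], [r=s], [t].
Quotient map π: X → X/∼ sends q ↦ [q], r ↦ [r=s], s ↦ [r=s], t ↦ [t].
For each subset V ⊆ X/∼, compute π^{-1}(V) ⊆ X and check whether π^{-1}(V) ∈ τ. V is open in τ_Q iff π^{-1}(V) ∈ τ.
  V = {}: π^{-1}(V) = ∅ ∈ τ ✓.
  V = {[q]}: π^{-1}(V) = {q} ∉ τ ✗.
  V = {[r=s]}: π^{-1}(V) = {r, s} ∉ τ ✗.
  V = {[q], [r=s]}: π^{-1}(V) = {q, r, s} ∉ τ ✗.
  V = {[t]}: π^{-1}(V) = {t} ∉ τ ✗.
  V = {[q], [t]}: π^{-1}(V) = {q, t} ∉ τ ✗.
  V = {[r=s], [t]}: π^{-1}(V) = {r, s, t} ∈ τ ✓.
  V = {[q], [r=s], [t]}: π^{-1}(V) = {q, r, s, t} ∈ τ ✓.
Open sets in the quotient: τ_Q = {{}, {[r=s], [t]}, {[q], [r=s], [t]}} (3 elements).


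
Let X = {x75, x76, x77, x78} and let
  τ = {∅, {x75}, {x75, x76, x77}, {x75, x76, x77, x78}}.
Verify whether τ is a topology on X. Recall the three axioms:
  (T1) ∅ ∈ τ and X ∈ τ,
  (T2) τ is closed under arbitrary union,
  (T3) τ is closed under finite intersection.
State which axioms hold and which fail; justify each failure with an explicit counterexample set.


τ IS a topology on X.

Axiom (T1): ∅ ∈ τ? Yes; X ∈ τ? Yes.
Axiom (T2/T3): check pairwise unions and intersections of members of τ.
All pairwise intersections and unions checked — each lies in τ. Therefore τ satisfies (T1), (T2), (T3): it IS a topology on X.


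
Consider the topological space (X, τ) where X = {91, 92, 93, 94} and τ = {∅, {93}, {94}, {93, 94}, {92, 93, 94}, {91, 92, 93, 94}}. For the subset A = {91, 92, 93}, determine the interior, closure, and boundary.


int(A) = {93}, cl(A) = {91, 92, 93}, ∂A = {91, 92}.

Closed sets in (X, τ) are complements of opens:
  closed(X, τ) = {∅, {91}, {91, 92}, {91, 92, 93}, {91, 92, 94}, {91, 92, 93, 94}}.
int(A) = ⋃ {U ∈ τ : U ⊆ A}. Opens contained in A: ∅, {93}.
Taking the union of these: int(A) = {93}.
cl(A) = ⋂ {C closed : A ⊆ C}. Closed sets containing A: {91, 92, 93}, {91, 92, 93, 94}.
Intersecting these: cl(A) = {91, 92, 93}.
∂A = cl(A) ∖ int(A) = {91, 92, 93} ∖ {93} = {91, 92}.


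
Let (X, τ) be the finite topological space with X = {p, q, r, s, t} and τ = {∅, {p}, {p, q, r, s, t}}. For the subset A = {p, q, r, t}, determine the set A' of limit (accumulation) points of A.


A' = {q, r, s, t}

For each x ∈ X, list the open sets U ∈ τ with x ∈ U, then check whether U ∩ (A ∖ {x}) ≠ ∅ for every such U.
  x = p: open {p} ∋ x has {p} ∩ (A ∖ {p}) = ∅, so x is NOT a limit point.
  x = q: opens ∋ x are {p, q, r, s, t}; each meets A ∖ {q}, so x IS a limit point.
  x = r: opens ∋ x are {p, q, r, s, t}; each meets A ∖ {r}, so x IS a limit point.
  x = s: opens ∋ x are {p, q, r, s, t}; each meets A ∖ {s}, so x IS a limit point.
  x = t: opens ∋ x are {p, q, r, s, t}; each meets A ∖ {t}, so x IS a limit point.
Collecting: A' = {q, r, s, t}.


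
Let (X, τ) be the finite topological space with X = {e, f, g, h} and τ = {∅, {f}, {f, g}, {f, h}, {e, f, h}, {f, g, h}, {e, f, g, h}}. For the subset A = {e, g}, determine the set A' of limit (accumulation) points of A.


A' = ∅

For each x ∈ X, list the open sets U ∈ τ with x ∈ U, then check whether U ∩ (A ∖ {x}) ≠ ∅ for every such U.
  x = e: open {e, f, h} ∋ x has {e, f, h} ∩ (A ∖ {e}) = ∅, so x is NOT a limit point.
  x = f: open {f} ∋ x has {f} ∩ (A ∖ {f}) = ∅, so x is NOT a limit point.
  x = g: open {f, g} ∋ x has {f, g} ∩ (A ∖ {g}) = ∅, so x is NOT a limit point.
  x = h: open {f, h} ∋ x has {f, h} ∩ (A ∖ {h}) = ∅, so x is NOT a limit point.
Collecting: A' = ∅.


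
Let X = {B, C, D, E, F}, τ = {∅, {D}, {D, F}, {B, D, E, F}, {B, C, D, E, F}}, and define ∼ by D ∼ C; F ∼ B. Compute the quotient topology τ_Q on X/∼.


X/∼ = {[B=F], [C=D], [E]}; |τ_Q| = 2.

Equivalence classes: [B=F], [C=D], [E].
Quotient map π: X → X/∼ sends B ↦ [B=F], C ↦ [C=D], D ↦ [C=D], E ↦ [E], F ↦ [B=F].
For each subset V ⊆ X/∼, compute π^{-1}(V) ⊆ X and check whether π^{-1}(V) ∈ τ. V is open in τ_Q iff π^{-1}(V) ∈ τ.
  V = {}: π^{-1}(V) = ∅ ∈ τ ✓.
  V = {[B=F]}: π^{-1}(V) = {B, F} ∉ τ ✗.
  V = {[C=D]}: π^{-1}(V) = {C, D} ∉ τ ✗.
  V = {[B=F], [C=D]}: π^{-1}(V) = {B, C, D, F} ∉ τ ✗.
  V = {[E]}: π^{-1}(V) = {E} ∉ τ ✗.
  V = {[B=F], [E]}: π^{-1}(V) = {B, E, F} ∉ τ ✗.
  V = {[C=D], [E]}: π^{-1}(V) = {C, D, E} ∉ τ ✗.
  V = {[B=F], [C=D], [E]}: π^{-1}(V) = {B, C, D, E, F} ∈ τ ✓.
Open sets in the quotient: τ_Q = {{}, {[B=F], [C=D], [E]}} (2 elements).


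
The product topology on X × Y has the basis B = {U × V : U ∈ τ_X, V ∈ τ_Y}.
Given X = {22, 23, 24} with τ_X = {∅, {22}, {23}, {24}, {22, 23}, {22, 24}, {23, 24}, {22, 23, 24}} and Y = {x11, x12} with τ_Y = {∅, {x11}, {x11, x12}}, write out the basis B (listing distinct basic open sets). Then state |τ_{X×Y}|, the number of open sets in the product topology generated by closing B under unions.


Basis B = {∅ × ∅, {22} × {x11}, {23} × {x11}, {24} × {x11}, {22} × {x11, x12}, {22, 23} × {x11}, {22, 24} × {x11}, {23} × {x11, x12}, {23, 24} × {x11}, {24} × {x11, x12}, {22, 23, 24} × {x11}, {22, 23} × {x11, x12}, {22, 24} × {x11, x12}, {23, 24} × {x11, x12}, {22, 23, 24} × {x11, x12}}; |τ_{X×Y}| = 27.

Enumerate products U × V with U ∈ τ_X, V ∈ τ_Y (deduplicated):
  ∅ × ∅ = {} (∅)
  {22} × {x11} = {(22,x11)}
  {23} × {x11} = {(23,x11)}
  {24} × {x11} = {(24,x11)}
  {22} × {x11, x12} = {(22,x11), (22,x12)}
  {22, 23} × {x11} = {(22,x11), (23,x11)}
  {22, 24} × {x11} = {(22,x11), (24,x11)}
  {23} × {x11, x12} = {(23,x11), (23,x12)}
  {23, 24} × {x11} = {(23,x11), (24,x11)}
  {24} × {x11, x12} = {(24,x11), (24,x12)}
  {22, 23, 24} × {x11} = {(22,x11), (23,x11), (24,x11)}
  {22, 23} × {x11, x12} = {(22,x11), (22,x12), (23,x11), (23,x12)}
  {22, 24} × {x11, x12} = {(22,x11), (22,x12), (24,x11), (24,x12)}
  {23, 24} × {x11, x12} = {(23,x11), (23,x12), (24,x11), (24,x12)}
  {22, 23, 24} × {x11, x12} = {(22,x11), (22,x12), (23,x11), (23,x12), (24,x11), (24,x12)}
These 15 distinct sets form the basis B.
Close under arbitrary unions to get τ_{X×Y}; counting gives |τ_{X×Y}| = 27.


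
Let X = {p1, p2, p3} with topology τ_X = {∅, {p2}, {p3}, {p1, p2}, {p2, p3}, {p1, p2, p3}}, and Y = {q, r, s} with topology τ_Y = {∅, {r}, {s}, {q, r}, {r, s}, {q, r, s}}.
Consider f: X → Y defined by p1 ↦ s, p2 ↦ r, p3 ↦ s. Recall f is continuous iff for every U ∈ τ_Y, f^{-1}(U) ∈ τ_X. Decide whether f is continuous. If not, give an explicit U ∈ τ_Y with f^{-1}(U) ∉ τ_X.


f is NOT continuous.

Compute f^{-1}(U) for each U ∈ τ_Y:
  U = ∅: f^{-1}(U) = ∅ ∈ τ_X ✓.
  U = {r}: f^{-1}(U) = {p2} ∈ τ_X ✓.
  U = {s}: f^{-1}(U) = {p1, p3} ∉ τ_X ✗.
  U = {q, r}: f^{-1}(U) = {p2} ∈ τ_X ✓.
  U = {r, s}: f^{-1}(U) = {p1, p2, p3} ∈ τ_X ✓.
  U = {q, r, s}: f^{-1}(U) = {p1, p2, p3} ∈ τ_X ✓.
Found U = {s} with f^{-1}(U) = {p1, p3} not in τ_X. Therefore f is NOT continuous.


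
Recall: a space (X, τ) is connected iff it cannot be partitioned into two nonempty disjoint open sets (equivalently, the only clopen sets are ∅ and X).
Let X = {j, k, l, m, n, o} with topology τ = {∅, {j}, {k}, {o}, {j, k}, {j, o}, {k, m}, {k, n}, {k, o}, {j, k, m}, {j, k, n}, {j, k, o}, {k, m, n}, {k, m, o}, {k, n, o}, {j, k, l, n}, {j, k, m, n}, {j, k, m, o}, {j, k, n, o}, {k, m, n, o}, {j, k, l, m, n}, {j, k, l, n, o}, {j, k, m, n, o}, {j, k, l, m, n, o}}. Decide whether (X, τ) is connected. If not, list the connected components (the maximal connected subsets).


(X, τ) is disconnected; components = [{o}, {j, k, l, m, n}].

Find clopen sets (U ∈ τ with X ∖ U ∈ τ):
  U = ∅, X ∖ U = {j, k, l, m, n, o} — both open, so U is clopen.
  U = {o}, X ∖ U = {j, k, l, m, n} — both open, so U is clopen.
  U = {j, k, l, m, n}, X ∖ U = {o} — both open, so U is clopen.
  U = {j, k, l, m, n, o}, X ∖ U = ∅ — both open, so U is clopen.
Nontrivial clopen(s) exist: e.g. {j, k, l, m, n}. So (X, τ) is disconnected.
Compute connected components by grouping points that agree on all clopens:
  component: {o}
  component: {j, k, l, m, n}


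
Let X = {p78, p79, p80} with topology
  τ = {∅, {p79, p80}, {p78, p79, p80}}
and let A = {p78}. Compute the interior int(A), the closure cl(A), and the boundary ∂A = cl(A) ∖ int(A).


int(A) = ∅, cl(A) = {p78}, ∂A = {p78}.

Closed sets in (X, τ) are complements of opens:
  closed(X, τ) = {∅, {p78}, {p78, p79, p80}}.
int(A) = ⋃ {U ∈ τ : U ⊆ A}. Opens contained in A: ∅.
Taking the union of these: int(A) = ∅.
cl(A) = ⋂ {C closed : A ⊆ C}. Closed sets containing A: {p78}, {p78, p79, p80}.
Intersecting these: cl(A) = {p78}.
∂A = cl(A) ∖ int(A) = {p78} ∖ ∅ = {p78}.


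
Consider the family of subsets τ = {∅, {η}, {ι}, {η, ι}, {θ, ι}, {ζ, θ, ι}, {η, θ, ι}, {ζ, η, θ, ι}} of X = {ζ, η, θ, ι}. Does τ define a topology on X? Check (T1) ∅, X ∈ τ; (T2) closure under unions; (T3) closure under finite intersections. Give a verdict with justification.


τ IS a topology on X.

Axiom (T1): ∅ ∈ τ? Yes; X ∈ τ? Yes.
Axiom (T2/T3): check pairwise unions and intersections of members of τ.
All pairwise intersections and unions checked — each lies in τ. Therefore τ satisfies (T1), (T2), (T3): it IS a topology on X.


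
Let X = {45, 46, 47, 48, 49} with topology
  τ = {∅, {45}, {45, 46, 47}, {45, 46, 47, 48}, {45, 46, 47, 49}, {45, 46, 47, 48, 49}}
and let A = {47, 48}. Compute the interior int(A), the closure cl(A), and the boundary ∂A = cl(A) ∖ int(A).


int(A) = ∅, cl(A) = {46, 47, 48, 49}, ∂A = {46, 47, 48, 49}.

Closed sets in (X, τ) are complements of opens:
  closed(X, τ) = {∅, {48}, {49}, {48, 49}, {46, 47, 48, 49}, {45, 46, 47, 48, 49}}.
int(A) = ⋃ {U ∈ τ : U ⊆ A}. Opens contained in A: ∅.
Taking the union of these: int(A) = ∅.
cl(A) = ⋂ {C closed : A ⊆ C}. Closed sets containing A: {46, 47, 48, 49}, {45, 46, 47, 48, 49}.
Intersecting these: cl(A) = {46, 47, 48, 49}.
∂A = cl(A) ∖ int(A) = {46, 47, 48, 49} ∖ ∅ = {46, 47, 48, 49}.


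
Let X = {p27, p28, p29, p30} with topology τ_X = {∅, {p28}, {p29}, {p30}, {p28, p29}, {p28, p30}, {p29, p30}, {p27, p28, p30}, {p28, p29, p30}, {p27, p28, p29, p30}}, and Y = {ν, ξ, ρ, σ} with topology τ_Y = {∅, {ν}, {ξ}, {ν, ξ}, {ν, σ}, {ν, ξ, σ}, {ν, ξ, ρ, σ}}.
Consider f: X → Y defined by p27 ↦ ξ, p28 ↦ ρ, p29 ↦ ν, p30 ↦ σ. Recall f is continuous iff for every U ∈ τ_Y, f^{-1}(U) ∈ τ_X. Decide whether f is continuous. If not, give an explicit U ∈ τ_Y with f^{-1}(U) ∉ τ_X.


f is NOT continuous.

Compute f^{-1}(U) for each U ∈ τ_Y:
  U = ∅: f^{-1}(U) = ∅ ∈ τ_X ✓.
  U = {ν}: f^{-1}(U) = {p29} ∈ τ_X ✓.
  U = {ξ}: f^{-1}(U) = {p27} ∉ τ_X ✗.
  U = {ν, ξ}: f^{-1}(U) = {p27, p29} ∉ τ_X ✗.
  U = {ν, σ}: f^{-1}(U) = {p29, p30} ∈ τ_X ✓.
  U = {ν, ξ, σ}: f^{-1}(U) = {p27, p29, p30} ∉ τ_X ✗.
  U = {ν, ξ, ρ, σ}: f^{-1}(U) = {p27, p28, p29, p30} ∈ τ_X ✓.
Found U = {ξ} with f^{-1}(U) = {p27} not in τ_X. Therefore f is NOT continuous.


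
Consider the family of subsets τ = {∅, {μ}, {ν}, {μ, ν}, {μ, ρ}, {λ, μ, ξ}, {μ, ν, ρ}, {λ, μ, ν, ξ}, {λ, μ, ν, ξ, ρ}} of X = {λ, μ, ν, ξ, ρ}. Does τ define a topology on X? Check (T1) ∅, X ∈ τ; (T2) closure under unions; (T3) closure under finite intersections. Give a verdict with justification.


τ is NOT a topology on X.

Axiom (T1): ∅ ∈ τ? Yes; X ∈ τ? Yes.
Axiom (T2/T3): check pairwise unions and intersections of members of τ.
Counterexample for (T2): {μ, ρ} ∪ {λ, μ, ξ} = {λ, μ, ξ, ρ} ∉ τ. Therefore τ is NOT a topology.


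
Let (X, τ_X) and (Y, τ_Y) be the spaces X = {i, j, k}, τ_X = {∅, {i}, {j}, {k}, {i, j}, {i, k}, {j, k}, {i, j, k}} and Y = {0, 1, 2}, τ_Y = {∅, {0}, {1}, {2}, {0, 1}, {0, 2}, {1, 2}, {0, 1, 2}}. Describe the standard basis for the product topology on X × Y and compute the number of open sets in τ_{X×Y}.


Basis B = {∅ × ∅, {i} × {0}, {i} × {1}, {i} × {2}, {j} × {0}, {j} × {1}, {j} × {2}, {k} × {0}, {k} × {1}, {k} × {2}, {i} × {0, 1}, {i} × {0, 2}, {i, j} × {0}, {i, k} × {0}, {i} × {1, 2}, {i, j} × {1}, {i, k} × {1}, {i, j} × {2}, {i, k} × {2}, {j} × {0, 1}, {j} × {0, 2}, {j, k} × {0}, {j} × {1, 2}, {j, k} × {1}, {j, k} × {2}, {k} × {0, 1}, {k} × {0, 2}, {k} × {1, 2}, {i} × {0, 1, 2}, {i, j, k} × {0}, {i, j, k} × {1}, {i, j, k} × {2}, {j} × {0, 1, 2}, {k} × {0, 1, 2}, {i, j} × {0, 1}, {i, k} × {0, 1}, {i, j} × {0, 2}, {i, k} × {0, 2}, {i, j} × {1, 2}, {i, k} × {1, 2}, {j, k} × {0, 1}, {j, k} × {0, 2}, {j, k} × {1, 2}, {i, j} × {0, 1, 2}, {i, k} × {0, 1, 2}, {i, j, k} × {0, 1}, {i, j, k} × {0, 2}, {i, j, k} × {1, 2}, {j, k} × {0, 1, 2}, {i, j, k} × {0, 1, 2}}; |τ_{X×Y}| = 512.

Enumerate products U × V with U ∈ τ_X, V ∈ τ_Y (deduplicated):
  ∅ × ∅ = {} (∅)
  {i} × {0} = {(i,0)}
  {i} × {1} = {(i,1)}
  {i} × {2} = {(i,2)}
  {j} × {0} = {(j,0)}
  {j} × {1} = {(j,1)}
  {j} × {2} = {(j,2)}
  {k} × {0} = {(k,0)}
  {k} × {1} = {(k,1)}
  {k} × {2} = {(k,2)}
  {i} × {0, 1} = {(i,0), (i,1)}
  {i} × {0, 2} = {(i,0), (i,2)}
  {i, j} × {0} = {(i,0), (j,0)}
  {i, k} × {0} = {(i,0), (k,0)}
  {i} × {1, 2} = {(i,1), (i,2)}
  {i, j} × {1} = {(i,1), (j,1)}
  {i, k} × {1} = {(i,1), (k,1)}
  {i, j} × {2} = {(i,2), (j,2)}
  {i, k} × {2} = {(i,2), (k,2)}
  {j} × {0, 1} = {(j,0), (j,1)}
  {j} × {0, 2} = {(j,0), (j,2)}
  {j, k} × {0} = {(j,0), (k,0)}
  {j} × {1, 2} = {(j,1), (j,2)}
  {j, k} × {1} = {(j,1), (k,1)}
  {j, k} × {2} = {(j,2), (k,2)}
  {k} × {0, 1} = {(k,0), (k,1)}
  {k} × {0, 2} = {(k,0), (k,2)}
  {k} × {1, 2} = {(k,1), (k,2)}
  {i} × {0, 1, 2} = {(i,0), (i,1), (i,2)}
  {i, j, k} × {0} = {(i,0), (j,0), (k,0)}
  {i, j, k} × {1} = {(i,1), (j,1), (k,1)}
  {i, j, k} × {2} = {(i,2), (j,2), (k,2)}
  {j} × {0, 1, 2} = {(j,0), (j,1), (j,2)}
  {k} × {0, 1, 2} = {(k,0), (k,1), (k,2)}
  {i, j} × {0, 1} = {(i,0), (i,1), (j,0), (j,1)}
  {i, k} × {0, 1} = {(i,0), (i,1), (k,0), (k,1)}
  {i, j} × {0, 2} = {(i,0), (i,2), (j,0), (j,2)}
  {i, k} × {0, 2} = {(i,0), (i,2), (k,0), (k,2)}
  {i, j} × {1, 2} = {(i,1), (i,2), (j,1), (j,2)}
  {i, k} × {1, 2} = {(i,1), (i,2), (k,1), (k,2)}
  {j, k} × {0, 1} = {(j,0), (j,1), (k,0), (k,1)}
  {j, k} × {0, 2} = {(j,0), (j,2), (k,0), (k,2)}
  {j, k} × {1, 2} = {(j,1), (j,2), (k,1), (k,2)}
  {i, j} × {0, 1, 2} = {(i,0), (i,1), (i,2), (j,0), (j,1), (j,2)}
  {i, k} × {0, 1, 2} = {(i,0), (i,1), (i,2), (k,0), (k,1), (k,2)}
  {i, j, k} × {0, 1} = {(i,0), (i,1), (j,0), (j,1), (k,0), (k,1)}
  {i, j, k} × {0, 2} = {(i,0), (i,2), (j,0), (j,2), (k,0), (k,2)}
  {i, j, k} × {1, 2} = {(i,1), (i,2), (j,1), (j,2), (k,1), (k,2)}
  {j, k} × {0, 1, 2} = {(j,0), (j,1), (j,2), (k,0), (k,1), (k,2)}
  {i, j, k} × {0, 1, 2} = {(i,0), (i,1), (i,2), (j,0), (j,1), (j,2), (k,0), (k,1), (k,2)}
These 50 distinct sets form the basis B.
Close under arbitrary unions to get τ_{X×Y}; counting gives |τ_{X×Y}| = 512.


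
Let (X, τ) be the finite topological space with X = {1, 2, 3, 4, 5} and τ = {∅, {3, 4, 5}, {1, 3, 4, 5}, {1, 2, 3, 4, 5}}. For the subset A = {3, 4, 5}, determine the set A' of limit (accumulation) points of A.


A' = {1, 2, 3, 4, 5}

For each x ∈ X, list the open sets U ∈ τ with x ∈ U, then check whether U ∩ (A ∖ {x}) ≠ ∅ for every such U.
  x = 1: opens ∋ x are {1, 3, 4, 5}, {1, 2, 3, 4, 5}; each meets A ∖ {1}, so x IS a limit point.
  x = 2: opens ∋ x are {1, 2, 3, 4, 5}; each meets A ∖ {2}, so x IS a limit point.
  x = 3: opens ∋ x are {3, 4, 5}, {1, 3, 4, 5}, {1, 2, 3, 4, 5}; each meets A ∖ {3}, so x IS a limit point.
  x = 4: opens ∋ x are {3, 4, 5}, {1, 3, 4, 5}, {1, 2, 3, 4, 5}; each meets A ∖ {4}, so x IS a limit point.
  x = 5: opens ∋ x are {3, 4, 5}, {1, 3, 4, 5}, {1, 2, 3, 4, 5}; each meets A ∖ {5}, so x IS a limit point.
Collecting: A' = {1, 2, 3, 4, 5}.


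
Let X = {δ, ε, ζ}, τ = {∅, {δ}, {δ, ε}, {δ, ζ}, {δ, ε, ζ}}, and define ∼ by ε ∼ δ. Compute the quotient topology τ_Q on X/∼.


X/∼ = {[δ=ε], [ζ]}; |τ_Q| = 3.

Equivalence classes: [δ=ε], [ζ].
Quotient map π: X → X/∼ sends δ ↦ [δ=ε], ε ↦ [δ=ε], ζ ↦ [ζ].
For each subset V ⊆ X/∼, compute π^{-1}(V) ⊆ X and check whether π^{-1}(V) ∈ τ. V is open in τ_Q iff π^{-1}(V) ∈ τ.
  V = {}: π^{-1}(V) = ∅ ∈ τ ✓.
  V = {[δ=ε]}: π^{-1}(V) = {δ, ε} ∈ τ ✓.
  V = {[ζ]}: π^{-1}(V) = {ζ} ∉ τ ✗.
  V = {[δ=ε], [ζ]}: π^{-1}(V) = {δ, ε, ζ} ∈ τ ✓.
Open sets in the quotient: τ_Q = {{}, {[δ=ε]}, {[δ=ε], [ζ]}} (3 elements).


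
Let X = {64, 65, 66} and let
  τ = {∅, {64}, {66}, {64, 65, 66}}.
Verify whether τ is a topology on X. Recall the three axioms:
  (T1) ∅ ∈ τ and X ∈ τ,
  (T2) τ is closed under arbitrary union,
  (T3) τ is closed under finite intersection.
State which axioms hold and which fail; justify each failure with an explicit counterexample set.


τ is NOT a topology on X.

Axiom (T1): ∅ ∈ τ? Yes; X ∈ τ? Yes.
Axiom (T2/T3): check pairwise unions and intersections of members of τ.
Counterexample for (T2): {64} ∪ {66} = {64, 66} ∉ τ. Therefore τ is NOT a topology.


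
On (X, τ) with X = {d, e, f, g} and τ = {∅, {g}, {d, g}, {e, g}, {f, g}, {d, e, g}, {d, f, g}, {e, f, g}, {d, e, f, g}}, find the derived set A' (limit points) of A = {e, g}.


A' = {d, e, f}

For each x ∈ X, list the open sets U ∈ τ with x ∈ U, then check whether U ∩ (A ∖ {x}) ≠ ∅ for every such U.
  x = d: opens ∋ x are {d, g}, {d, e, g}, {d, f, g}, {d, e, f, g}; each meets A ∖ {d}, so x IS a limit point.
  x = e: opens ∋ x are {e, g}, {d, e, g}, {e, f, g}, {d, e, f, g}; each meets A ∖ {e}, so x IS a limit point.
  x = f: opens ∋ x are {f, g}, {d, f, g}, {e, f, g}, {d, e, f, g}; each meets A ∖ {f}, so x IS a limit point.
  x = g: open {g} ∋ x has {g} ∩ (A ∖ {g}) = ∅, so x is NOT a limit point.
Collecting: A' = {d, e, f}.


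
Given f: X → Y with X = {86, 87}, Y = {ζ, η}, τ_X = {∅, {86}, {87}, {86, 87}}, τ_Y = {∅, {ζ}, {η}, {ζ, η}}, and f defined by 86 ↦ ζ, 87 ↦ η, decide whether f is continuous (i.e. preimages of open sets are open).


f IS continuous.

Compute f^{-1}(U) for each U ∈ τ_Y:
  U = ∅: f^{-1}(U) = ∅ ∈ τ_X ✓.
  U = {ζ}: f^{-1}(U) = {86} ∈ τ_X ✓.
  U = {η}: f^{-1}(U) = {87} ∈ τ_X ✓.
  U = {ζ, η}: f^{-1}(U) = {86, 87} ∈ τ_X ✓.
Every preimage lies in τ_X, so f IS continuous.


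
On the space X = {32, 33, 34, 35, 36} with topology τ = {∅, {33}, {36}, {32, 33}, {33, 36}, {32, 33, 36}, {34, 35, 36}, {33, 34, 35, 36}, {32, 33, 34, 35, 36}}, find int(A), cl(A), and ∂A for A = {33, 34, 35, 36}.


int(A) = {33, 34, 35, 36}, cl(A) = {32, 33, 34, 35, 36}, ∂A = {32}.

Closed sets in (X, τ) are complements of opens:
  closed(X, τ) = {∅, {32}, {32, 33}, {34, 35}, {32, 34, 35}, {34, 35, 36}, {32, 33, 34, 35}, {32, 34, 35, 36}, {32, 33, 34, 35, 36}}.
int(A) = ⋃ {U ∈ τ : U ⊆ A}. Opens contained in A: ∅, {33}, {36}, {33, 36}, {34, 35, 36}, {33, 34, 35, 36}.
Taking the union of these: int(A) = {33, 34, 35, 36}.
cl(A) = ⋂ {C closed : A ⊆ C}. Closed sets containing A: {32, 33, 34, 35, 36}.
Intersecting these: cl(A) = {32, 33, 34, 35, 36}.
∂A = cl(A) ∖ int(A) = {32, 33, 34, 35, 36} ∖ {33, 34, 35, 36} = {32}.


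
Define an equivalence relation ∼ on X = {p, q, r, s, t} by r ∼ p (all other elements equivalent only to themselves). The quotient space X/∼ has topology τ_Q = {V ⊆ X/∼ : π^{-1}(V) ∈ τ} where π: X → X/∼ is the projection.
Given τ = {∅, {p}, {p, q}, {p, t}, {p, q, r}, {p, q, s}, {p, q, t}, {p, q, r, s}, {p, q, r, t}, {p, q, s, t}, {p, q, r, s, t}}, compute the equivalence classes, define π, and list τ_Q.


X/∼ = {[p=r], [q], [s], [t]}; |τ_Q| = 5.

Equivalence classes: [p=r], [q], [s], [t].
Quotient map π: X → X/∼ sends p ↦ [p=r], q ↦ [q], r ↦ [p=r], s ↦ [s], t ↦ [t].
For each subset V ⊆ X/∼, compute π^{-1}(V) ⊆ X and check whether π^{-1}(V) ∈ τ. V is open in τ_Q iff π^{-1}(V) ∈ τ.
  V = {}: π^{-1}(V) = ∅ ∈ τ ✓.
  V = {[p=r]}: π^{-1}(V) = {p, r} ∉ τ ✗.
  V = {[q]}: π^{-1}(V) = {q} ∉ τ ✗.
  V = {[p=r], [q]}: π^{-1}(V) = {p, q, r} ∈ τ ✓.
  V = {[s]}: π^{-1}(V) = {s} ∉ τ ✗.
  V = {[p=r], [s]}: π^{-1}(V) = {p, r, s} ∉ τ ✗.
  V = {[q], [s]}: π^{-1}(V) = {q, s} ∉ τ ✗.
  V = {[p=r], [q], [s]}: π^{-1}(V) = {p, q, r, s} ∈ τ ✓.
  V = {[t]}: π^{-1}(V) = {t} ∉ τ ✗.
  V = {[p=r], [t]}: π^{-1}(V) = {p, r, t} ∉ τ ✗.
  V = {[q], [t]}: π^{-1}(V) = {q, t} ∉ τ ✗.
  V = {[p=r], [q], [t]}: π^{-1}(V) = {p, q, r, t} ∈ τ ✓.
  V = {[s], [t]}: π^{-1}(V) = {s, t} ∉ τ ✗.
  V = {[p=r], [s], [t]}: π^{-1}(V) = {p, r, s, t} ∉ τ ✗.
  V = {[q], [s], [t]}: π^{-1}(V) = {q, s, t} ∉ τ ✗.
  V = {[p=r], [q], [s], [t]}: π^{-1}(V) = {p, q, r, s, t} ∈ τ ✓.
Open sets in the quotient: τ_Q = {{}, {[p=r], [q]}, {[p=r], [q], [s]}, {[p=r], [q], [t]}, {[p=r], [q], [s], [t]}} (5 elements).


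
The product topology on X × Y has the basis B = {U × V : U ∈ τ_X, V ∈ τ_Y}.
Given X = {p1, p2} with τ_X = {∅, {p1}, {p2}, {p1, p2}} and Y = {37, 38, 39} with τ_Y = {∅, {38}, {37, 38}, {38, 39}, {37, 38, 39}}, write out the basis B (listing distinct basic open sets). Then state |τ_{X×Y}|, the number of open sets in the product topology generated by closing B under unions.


Basis B = {∅ × ∅, {p1} × {38}, {p2} × {38}, {p1} × {37, 38}, {p1} × {38, 39}, {p1, p2} × {38}, {p2} × {37, 38}, {p2} × {38, 39}, {p1} × {37, 38, 39}, {p2} × {37, 38, 39}, {p1, p2} × {37, 38}, {p1, p2} × {38, 39}, {p1, p2} × {37, 38, 39}}; |τ_{X×Y}| = 25.

Enumerate products U × V with U ∈ τ_X, V ∈ τ_Y (deduplicated):
  ∅ × ∅ = {} (∅)
  {p1} × {38} = {(p1,38)}
  {p2} × {38} = {(p2,38)}
  {p1} × {37, 38} = {(p1,37), (p1,38)}
  {p1} × {38, 39} = {(p1,38), (p1,39)}
  {p1, p2} × {38} = {(p1,38), (p2,38)}
  {p2} × {37, 38} = {(p2,37), (p2,38)}
  {p2} × {38, 39} = {(p2,38), (p2,39)}
  {p1} × {37, 38, 39} = {(p1,37), (p1,38), (p1,39)}
  {p2} × {37, 38, 39} = {(p2,37), (p2,38), (p2,39)}
  {p1, p2} × {37, 38} = {(p1,37), (p1,38), (p2,37), (p2,38)}
  {p1, p2} × {38, 39} = {(p1,38), (p1,39), (p2,38), (p2,39)}
  {p1, p2} × {37, 38, 39} = {(p1,37), (p1,38), (p1,39), (p2,37), (p2,38), (p2,39)}
These 13 distinct sets form the basis B.
Close under arbitrary unions to get τ_{X×Y}; counting gives |τ_{X×Y}| = 25.


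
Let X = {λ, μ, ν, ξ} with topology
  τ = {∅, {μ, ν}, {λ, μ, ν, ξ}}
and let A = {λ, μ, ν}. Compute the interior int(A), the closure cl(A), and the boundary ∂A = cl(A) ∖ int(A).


int(A) = {μ, ν}, cl(A) = {λ, μ, ν, ξ}, ∂A = {λ, ξ}.

Closed sets in (X, τ) are complements of opens:
  closed(X, τ) = {∅, {λ, ξ}, {λ, μ, ν, ξ}}.
int(A) = ⋃ {U ∈ τ : U ⊆ A}. Opens contained in A: ∅, {μ, ν}.
Taking the union of these: int(A) = {μ, ν}.
cl(A) = ⋂ {C closed : A ⊆ C}. Closed sets containing A: {λ, μ, ν, ξ}.
Intersecting these: cl(A) = {λ, μ, ν, ξ}.
∂A = cl(A) ∖ int(A) = {λ, μ, ν, ξ} ∖ {μ, ν} = {λ, ξ}.


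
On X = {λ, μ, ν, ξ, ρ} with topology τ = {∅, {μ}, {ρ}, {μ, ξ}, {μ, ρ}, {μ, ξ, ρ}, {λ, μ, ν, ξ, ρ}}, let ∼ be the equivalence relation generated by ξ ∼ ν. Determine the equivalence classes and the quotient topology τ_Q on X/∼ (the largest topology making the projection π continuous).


X/∼ = {[λ], [μ], [ν=ξ], [ρ]}; |τ_Q| = 5.

Equivalence classes: [λ], [μ], [ν=ξ], [ρ].
Quotient map π: X → X/∼ sends λ ↦ [λ], μ ↦ [μ], ν ↦ [ν=ξ], ξ ↦ [ν=ξ], ρ ↦ [ρ].
For each subset V ⊆ X/∼, compute π^{-1}(V) ⊆ X and check whether π^{-1}(V) ∈ τ. V is open in τ_Q iff π^{-1}(V) ∈ τ.
  V = {}: π^{-1}(V) = ∅ ∈ τ ✓.
  V = {[λ]}: π^{-1}(V) = {λ} ∉ τ ✗.
  V = {[μ]}: π^{-1}(V) = {μ} ∈ τ ✓.
  V = {[λ], [μ]}: π^{-1}(V) = {λ, μ} ∉ τ ✗.
  V = {[ν=ξ]}: π^{-1}(V) = {ν, ξ} ∉ τ ✗.
  V = {[λ], [ν=ξ]}: π^{-1}(V) = {λ, ν, ξ} ∉ τ ✗.
  V = {[μ], [ν=ξ]}: π^{-1}(V) = {μ, ν, ξ} ∉ τ ✗.
  V = {[λ], [μ], [ν=ξ]}: π^{-1}(V) = {λ, μ, ν, ξ} ∉ τ ✗.
  V = {[ρ]}: π^{-1}(V) = {ρ} ∈ τ ✓.
  V = {[λ], [ρ]}: π^{-1}(V) = {λ, ρ} ∉ τ ✗.
  V = {[μ], [ρ]}: π^{-1}(V) = {μ, ρ} ∈ τ ✓.
  V = {[λ], [μ], [ρ]}: π^{-1}(V) = {λ, μ, ρ} ∉ τ ✗.
  V = {[ν=ξ], [ρ]}: π^{-1}(V) = {ν, ξ, ρ} ∉ τ ✗.
  V = {[λ], [ν=ξ], [ρ]}: π^{-1}(V) = {λ, ν, ξ, ρ} ∉ τ ✗.
  V = {[μ], [ν=ξ], [ρ]}: π^{-1}(V) = {μ, ν, ξ, ρ} ∉ τ ✗.
  V = {[λ], [μ], [ν=ξ], [ρ]}: π^{-1}(V) = {λ, μ, ν, ξ, ρ} ∈ τ ✓.
Open sets in the quotient: τ_Q = {{}, {[μ]}, {[ρ]}, {[μ], [ρ]}, {[λ], [μ], [ν=ξ], [ρ]}} (5 elements).


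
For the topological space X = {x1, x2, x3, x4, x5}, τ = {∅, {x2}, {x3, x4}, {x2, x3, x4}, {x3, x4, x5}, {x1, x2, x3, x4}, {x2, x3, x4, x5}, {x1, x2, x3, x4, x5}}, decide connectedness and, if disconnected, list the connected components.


(X, τ) is connected.

Find clopen sets (U ∈ τ with X ∖ U ∈ τ):
  U = ∅, X ∖ U = {x1, x2, x3, x4, x5} — both open, so U is clopen.
  U = {x1, x2, x3, x4, x5}, X ∖ U = ∅ — both open, so U is clopen.
Only trivial clopens (∅ and X) exist, so (X, τ) is connected.
Compute connected components by grouping points that agree on all clopens:
  component: {x1, x2, x3, x4, x5}


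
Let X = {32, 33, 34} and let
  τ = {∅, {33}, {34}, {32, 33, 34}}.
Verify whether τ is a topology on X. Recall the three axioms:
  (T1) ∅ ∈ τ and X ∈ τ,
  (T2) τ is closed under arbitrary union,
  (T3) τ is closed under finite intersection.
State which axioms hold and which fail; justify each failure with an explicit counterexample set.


τ is NOT a topology on X.

Axiom (T1): ∅ ∈ τ? Yes; X ∈ τ? Yes.
Axiom (T2/T3): check pairwise unions and intersections of members of τ.
Counterexample for (T2): {33} ∪ {34} = {33, 34} ∉ τ. Therefore τ is NOT a topology.


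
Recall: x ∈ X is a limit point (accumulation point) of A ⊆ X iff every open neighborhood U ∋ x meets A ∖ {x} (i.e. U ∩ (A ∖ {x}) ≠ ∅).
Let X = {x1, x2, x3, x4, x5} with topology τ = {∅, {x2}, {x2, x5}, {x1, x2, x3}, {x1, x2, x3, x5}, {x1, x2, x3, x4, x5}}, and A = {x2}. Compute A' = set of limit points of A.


A' = {x1, x3, x4, x5}

For each x ∈ X, list the open sets U ∈ τ with x ∈ U, then check whether U ∩ (A ∖ {x}) ≠ ∅ for every such U.
  x = x1: opens ∋ x are {x1, x2, x3}, {x1, x2, x3, x5}, {x1, x2, x3, x4, x5}; each meets A ∖ {x1}, so x IS a limit point.
  x = x2: open {x2} ∋ x has {x2} ∩ (A ∖ {x2}) = ∅, so x is NOT a limit point.
  x = x3: opens ∋ x are {x1, x2, x3}, {x1, x2, x3, x5}, {x1, x2, x3, x4, x5}; each meets A ∖ {x3}, so x IS a limit point.
  x = x4: opens ∋ x are {x1, x2, x3, x4, x5}; each meets A ∖ {x4}, so x IS a limit point.
  x = x5: opens ∋ x are {x2, x5}, {x1, x2, x3, x5}, {x1, x2, x3, x4, x5}; each meets A ∖ {x5}, so x IS a limit point.
Collecting: A' = {x1, x3, x4, x5}.


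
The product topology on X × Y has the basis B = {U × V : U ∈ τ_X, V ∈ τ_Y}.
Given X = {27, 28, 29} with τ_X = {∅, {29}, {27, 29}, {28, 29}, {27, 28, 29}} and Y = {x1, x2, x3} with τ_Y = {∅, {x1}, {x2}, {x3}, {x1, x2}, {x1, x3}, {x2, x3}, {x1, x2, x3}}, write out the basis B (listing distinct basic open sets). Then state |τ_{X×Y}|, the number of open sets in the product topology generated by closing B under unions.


Basis B = {∅ × ∅, {29} × {x1}, {29} × {x2}, {29} × {x3}, {27, 29} × {x1}, {27, 29} × {x2}, {27, 29} × {x3}, {28, 29} × {x1}, {28, 29} × {x2}, {28, 29} × {x3}, {29} × {x1, x2}, {29} × {x1, x3}, {29} × {x2, x3}, {27, 28, 29} × {x1}, {27, 28, 29} × {x2}, {27, 28, 29} × {x3}, {29} × {x1, x2, x3}, {27, 29} × {x1, x2}, {27, 29} × {x1, x3}, {27, 29} × {x2, x3}, {28, 29} × {x1, x2}, {28, 29} × {x1, x3}, {28, 29} × {x2, x3}, {27, 29} × {x1, x2, x3}, {27, 28, 29} × {x1, x2}, {27, 28, 29} × {x1, x3}, {27, 28, 29} × {x2, x3}, {28, 29} × {x1, x2, x3}, {27, 28, 29} × {x1, x2, x3}}; |τ_{X×Y}| = 125.

Enumerate products U × V with U ∈ τ_X, V ∈ τ_Y (deduplicated):
  ∅ × ∅ = {} (∅)
  {29} × {x1} = {(29,x1)}
  {29} × {x2} = {(29,x2)}
  {29} × {x3} = {(29,x3)}
  {27, 29} × {x1} = {(27,x1), (29,x1)}
  {27, 29} × {x2} = {(27,x2), (29,x2)}
  {27, 29} × {x3} = {(27,x3), (29,x3)}
  {28, 29} × {x1} = {(28,x1), (29,x1)}
  {28, 29} × {x2} = {(28,x2), (29,x2)}
  {28, 29} × {x3} = {(28,x3), (29,x3)}
  {29} × {x1, x2} = {(29,x1), (29,x2)}
  {29} × {x1, x3} = {(29,x1), (29,x3)}
  {29} × {x2, x3} = {(29,x2), (29,x3)}
  {27, 28, 29} × {x1} = {(27,x1), (28,x1), (29,x1)}
  {27, 28, 29} × {x2} = {(27,x2), (28,x2), (29,x2)}
  {27, 28, 29} × {x3} = {(27,x3), (28,x3), (29,x3)}
  {29} × {x1, x2, x3} = {(29,x1), (29,x2), (29,x3)}
  {27, 29} × {x1, x2} = {(27,x1), (27,x2), (29,x1), (29,x2)}
  {27, 29} × {x1, x3} = {(27,x1), (27,x3), (29,x1), (29,x3)}
  {27, 29} × {x2, x3} = {(27,x2), (27,x3), (29,x2), (29,x3)}
  {28, 29} × {x1, x2} = {(28,x1), (28,x2), (29,x1), (29,x2)}
  {28, 29} × {x1, x3} = {(28,x1), (28,x3), (29,x1), (29,x3)}
  {28, 29} × {x2, x3} = {(28,x2), (28,x3), (29,x2), (29,x3)}
  {27, 29} × {x1, x2, x3} = {(27,x1), (27,x2), (27,x3), (29,x1), (29,x2), (29,x3)}
  {27, 28, 29} × {x1, x2} = {(27,x1), (27,x2), (28,x1), (28,x2), (29,x1), (29,x2)}
  {27, 28, 29} × {x1, x3} = {(27,x1), (27,x3), (28,x1), (28,x3), (29,x1), (29,x3)}
  {27, 28, 29} × {x2, x3} = {(27,x2), (27,x3), (28,x2), (28,x3), (29,x2), (29,x3)}
  {28, 29} × {x1, x2, x3} = {(28,x1), (28,x2), (28,x3), (29,x1), (29,x2), (29,x3)}
  {27, 28, 29} × {x1, x2, x3} = {(27,x1), (27,x2), (27,x3), (28,x1), (28,x2), (28,x3), (29,x1), (29,x2), (29,x3)}
These 29 distinct sets form the basis B.
Close under arbitrary unions to get τ_{X×Y}; counting gives |τ_{X×Y}| = 125.


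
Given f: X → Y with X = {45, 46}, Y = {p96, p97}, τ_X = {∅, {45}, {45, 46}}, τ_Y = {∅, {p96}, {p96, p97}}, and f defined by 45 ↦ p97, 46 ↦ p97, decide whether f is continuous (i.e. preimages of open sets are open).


f IS continuous.

Compute f^{-1}(U) for each U ∈ τ_Y:
  U = ∅: f^{-1}(U) = ∅ ∈ τ_X ✓.
  U = {p96}: f^{-1}(U) = ∅ ∈ τ_X ✓.
  U = {p96, p97}: f^{-1}(U) = {45, 46} ∈ τ_X ✓.
Every preimage lies in τ_X, so f IS continuous.


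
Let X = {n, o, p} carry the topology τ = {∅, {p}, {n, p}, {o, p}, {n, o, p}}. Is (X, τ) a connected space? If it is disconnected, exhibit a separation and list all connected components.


(X, τ) is connected.

Find clopen sets (U ∈ τ with X ∖ U ∈ τ):
  U = ∅, X ∖ U = {n, o, p} — both open, so U is clopen.
  U = {n, o, p}, X ∖ U = ∅ — both open, so U is clopen.
Only trivial clopens (∅ and X) exist, so (X, τ) is connected.
Compute connected components by grouping points that agree on all clopens:
  component: {n, o, p}


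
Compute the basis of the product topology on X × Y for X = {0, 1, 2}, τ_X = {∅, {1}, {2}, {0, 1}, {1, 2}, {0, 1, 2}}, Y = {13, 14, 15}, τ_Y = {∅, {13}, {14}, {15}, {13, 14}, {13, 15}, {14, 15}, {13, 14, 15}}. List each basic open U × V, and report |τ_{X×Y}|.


Basis B = {∅ × ∅, {1} × {13}, {1} × {14}, {1} × {15}, {2} × {13}, {2} × {14}, {2} × {15}, {0, 1} × {13}, {0, 1} × {14}, {0, 1} × {15}, {1} × {13, 14}, {1} × {13, 15}, {1, 2} × {13}, {1} × {14, 15}, {1, 2} × {14}, {1, 2} × {15}, {2} × {13, 14}, {2} × {13, 15}, {2} × {14, 15}, {0, 1, 2} × {13}, {0, 1, 2} × {14}, {0, 1, 2} × {15}, {1} × {13, 14, 15}, {2} × {13, 14, 15}, {0, 1} × {13, 14}, {0, 1} × {13, 15}, {0, 1} × {14, 15}, {1, 2} × {13, 14}, {1, 2} × {13, 15}, {1, 2} × {14, 15}, {0, 1} × {13, 14, 15}, {0, 1, 2} × {13, 14}, {0, 1, 2} × {13, 15}, {0, 1, 2} × {14, 15}, {1, 2} × {13, 14, 15}, {0, 1, 2} × {13, 14, 15}}; |τ_{X×Y}| = 216.

Enumerate products U × V with U ∈ τ_X, V ∈ τ_Y (deduplicated):
  ∅ × ∅ = {} (∅)
  {1} × {13} = {(1,13)}
  {1} × {14} = {(1,14)}
  {1} × {15} = {(1,15)}
  {2} × {13} = {(2,13)}
  {2} × {14} = {(2,14)}
  {2} × {15} = {(2,15)}
  {0, 1} × {13} = {(0,13), (1,13)}
  {0, 1} × {14} = {(0,14), (1,14)}
  {0, 1} × {15} = {(0,15), (1,15)}
  {1} × {13, 14} = {(1,13), (1,14)}
  {1} × {13, 15} = {(1,13), (1,15)}
  {1, 2} × {13} = {(1,13), (2,13)}
  {1} × {14, 15} = {(1,14), (1,15)}
  {1, 2} × {14} = {(1,14), (2,14)}
  {1, 2} × {15} = {(1,15), (2,15)}
  {2} × {13, 14} = {(2,13), (2,14)}
  {2} × {13, 15} = {(2,13), (2,15)}
  {2} × {14, 15} = {(2,14), (2,15)}
  {0, 1, 2} × {13} = {(0,13), (1,13), (2,13)}
  {0, 1, 2} × {14} = {(0,14), (1,14), (2,14)}
  {0, 1, 2} × {15} = {(0,15), (1,15), (2,15)}
  {1} × {13, 14, 15} = {(1,13), (1,14), (1,15)}
  {2} × {13, 14, 15} = {(2,13), (2,14), (2,15)}
  {0, 1} × {13, 14} = {(0,13), (0,14), (1,13), (1,14)}
  {0, 1} × {13, 15} = {(0,13), (0,15), (1,13), (1,15)}
  {0, 1} × {14, 15} = {(0,14), (0,15), (1,14), (1,15)}
  {1, 2} × {13, 14} = {(1,13), (1,14), (2,13), (2,14)}
  {1, 2} × {13, 15} = {(1,13), (1,15), (2,13), (2,15)}
  {1, 2} × {14, 15} = {(1,14), (1,15), (2,14), (2,15)}
  {0, 1} × {13, 14, 15} = {(0,13), (0,14), (0,15), (1,13), (1,14), (1,15)}
  {0, 1, 2} × {13, 14} = {(0,13), (0,14), (1,13), (1,14), (2,13), (2,14)}
  {0, 1, 2} × {13, 15} = {(0,13), (0,15), (1,13), (1,15), (2,13), (2,15)}
  {0, 1, 2} × {14, 15} = {(0,14), (0,15), (1,14), (1,15), (2,14), (2,15)}
  {1, 2} × {13, 14, 15} = {(1,13), (1,14), (1,15), (2,13), (2,14), (2,15)}
  {0, 1, 2} × {13, 14, 15} = {(0,13), (0,14), (0,15), (1,13), (1,14), (1,15), (2,13), (2,14), (2,15)}
These 36 distinct sets form the basis B.
Close under arbitrary unions to get τ_{X×Y}; counting gives |τ_{X×Y}| = 216.


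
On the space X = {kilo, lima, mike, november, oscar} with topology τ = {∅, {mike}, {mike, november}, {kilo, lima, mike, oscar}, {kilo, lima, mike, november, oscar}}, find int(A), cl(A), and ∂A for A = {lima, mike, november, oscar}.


int(A) = {mike, november}, cl(A) = {kilo, lima, mike, november, oscar}, ∂A = {kilo, lima, oscar}.

Closed sets in (X, τ) are complements of opens:
  closed(X, τ) = {∅, {november}, {kilo, lima, oscar}, {kilo, lima, november, oscar}, {kilo, lima, mike, november, oscar}}.
int(A) = ⋃ {U ∈ τ : U ⊆ A}. Opens contained in A: ∅, {mike}, {mike, november}.
Taking the union of these: int(A) = {mike, november}.
cl(A) = ⋂ {C closed : A ⊆ C}. Closed sets containing A: {kilo, lima, mike, november, oscar}.
Intersecting these: cl(A) = {kilo, lima, mike, november, oscar}.
∂A = cl(A) ∖ int(A) = {kilo, lima, mike, november, oscar} ∖ {mike, november} = {kilo, lima, oscar}.


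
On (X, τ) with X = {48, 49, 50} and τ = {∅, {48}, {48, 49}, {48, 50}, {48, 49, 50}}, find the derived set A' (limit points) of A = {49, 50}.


A' = ∅

For each x ∈ X, list the open sets U ∈ τ with x ∈ U, then check whether U ∩ (A ∖ {x}) ≠ ∅ for every such U.
  x = 48: open {48} ∋ x has {48} ∩ (A ∖ {48}) = ∅, so x is NOT a limit point.
  x = 49: open {48, 49} ∋ x has {48, 49} ∩ (A ∖ {49}) = ∅, so x is NOT a limit point.
  x = 50: open {48, 50} ∋ x has {48, 50} ∩ (A ∖ {50}) = ∅, so x is NOT a limit point.
Collecting: A' = ∅.


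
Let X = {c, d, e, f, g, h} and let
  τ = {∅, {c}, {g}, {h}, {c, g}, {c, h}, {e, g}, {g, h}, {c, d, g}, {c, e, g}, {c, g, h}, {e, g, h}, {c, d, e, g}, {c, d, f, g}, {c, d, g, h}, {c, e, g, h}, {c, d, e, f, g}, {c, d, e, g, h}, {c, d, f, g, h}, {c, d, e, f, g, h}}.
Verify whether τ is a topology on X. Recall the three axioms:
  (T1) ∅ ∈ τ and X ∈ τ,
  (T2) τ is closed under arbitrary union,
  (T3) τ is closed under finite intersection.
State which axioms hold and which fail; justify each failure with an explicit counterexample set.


τ IS a topology on X.

Axiom (T1): ∅ ∈ τ? Yes; X ∈ τ? Yes.
Axiom (T2/T3): check pairwise unions and intersections of members of τ.
All pairwise intersections and unions checked — each lies in τ. Therefore τ satisfies (T1), (T2), (T3): it IS a topology on X.
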